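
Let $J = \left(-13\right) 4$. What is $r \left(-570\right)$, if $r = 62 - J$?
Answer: $-64980$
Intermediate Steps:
$J = -52$
$r = 114$ ($r = 62 - -52 = 62 + 52 = 114$)
$r \left(-570\right) = 114 \left(-570\right) = -64980$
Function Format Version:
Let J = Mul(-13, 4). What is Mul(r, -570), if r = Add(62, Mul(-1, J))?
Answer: -64980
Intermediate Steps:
J = -52
r = 114 (r = Add(62, Mul(-1, -52)) = Add(62, 52) = 114)
Mul(r, -570) = Mul(114, -570) = -64980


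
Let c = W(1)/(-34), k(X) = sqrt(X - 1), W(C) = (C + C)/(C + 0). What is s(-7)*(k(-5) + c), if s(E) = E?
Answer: 7/17 - 7*I*sqrt(6) ≈ 0.41176 - 17.146*I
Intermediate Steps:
W(C) = 2 (W(C) = (2*C)/C = 2)
k(X) = sqrt(-1 + X)
c = -1/17 (c = 2/(-34) = 2*(-1/34) = -1/17 ≈ -0.058824)
s(-7)*(k(-5) + c) = -7*(sqrt(-1 - 5) - 1/17) = -7*(sqrt(-6) - 1/17) = -7*(I*sqrt(6) - 1/17) = -7*(-1/17 + I*sqrt(6)) = 7/17 - 7*I*sqrt(6)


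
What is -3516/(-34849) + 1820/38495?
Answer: 39754720/268302451 ≈ 0.14817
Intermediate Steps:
-3516/(-34849) + 1820/38495 = -3516*(-1/34849) + 1820*(1/38495) = 3516/34849 + 364/7699 = 39754720/268302451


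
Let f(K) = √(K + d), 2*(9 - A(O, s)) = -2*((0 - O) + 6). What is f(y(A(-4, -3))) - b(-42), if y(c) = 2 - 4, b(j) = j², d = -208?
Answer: -1764 + I*√210 ≈ -1764.0 + 14.491*I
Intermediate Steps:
A(O, s) = 15 - O (A(O, s) = 9 - (-1)*((0 - O) + 6) = 9 - (-1)*(-O + 6) = 9 - (-1)*(6 - O) = 9 - (-12 + 2*O)/2 = 9 + (6 - O) = 15 - O)
y(c) = -2
f(K) = √(-208 + K) (f(K) = √(K - 208) = √(-208 + K))
f(y(A(-4, -3))) - b(-42) = √(-208 - 2) - 1*(-42)² = √(-210) - 1*1764 = I*√210 - 1764 = -1764 + I*√210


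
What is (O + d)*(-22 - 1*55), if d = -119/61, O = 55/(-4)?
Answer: 294987/244 ≈ 1209.0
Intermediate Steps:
O = -55/4 (O = 55*(-¼) = -55/4 ≈ -13.750)
d = -119/61 (d = -119*1/61 = -119/61 ≈ -1.9508)
(O + d)*(-22 - 1*55) = (-55/4 - 119/61)*(-22 - 1*55) = -3831*(-22 - 55)/244 = -3831/244*(-77) = 294987/244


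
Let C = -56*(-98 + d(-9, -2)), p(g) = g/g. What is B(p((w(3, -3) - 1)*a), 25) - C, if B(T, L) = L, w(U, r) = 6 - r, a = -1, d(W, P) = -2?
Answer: -5575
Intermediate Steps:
p(g) = 1
C = 5600 (C = -56*(-98 - 2) = -56*(-100) = 5600)
B(p((w(3, -3) - 1)*a), 25) - C = 25 - 1*5600 = 25 - 5600 = -5575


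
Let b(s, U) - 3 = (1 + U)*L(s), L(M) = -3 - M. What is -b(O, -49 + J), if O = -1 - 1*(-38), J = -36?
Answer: -3363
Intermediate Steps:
O = 37 (O = -1 + 38 = 37)
b(s, U) = 3 + (1 + U)*(-3 - s)
-b(O, -49 + J) = -(-1*37 - (-49 - 36)*(3 + 37)) = -(-37 - 1*(-85)*40) = -(-37 + 3400) = -1*3363 = -3363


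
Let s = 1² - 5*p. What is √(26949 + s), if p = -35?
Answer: 5*√1085 ≈ 164.70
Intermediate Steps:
s = 176 (s = 1² - 5*(-35) = 1 + 175 = 176)
√(26949 + s) = √(26949 + 176) = √27125 = 5*√1085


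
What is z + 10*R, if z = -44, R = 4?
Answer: -4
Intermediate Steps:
z + 10*R = -44 + 10*4 = -44 + 40 = -4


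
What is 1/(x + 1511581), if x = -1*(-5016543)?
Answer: 1/6528124 ≈ 1.5318e-7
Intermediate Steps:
x = 5016543
1/(x + 1511581) = 1/(5016543 + 1511581) = 1/6528124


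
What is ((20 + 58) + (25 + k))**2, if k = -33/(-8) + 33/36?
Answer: 6723649/576 ≈ 11673.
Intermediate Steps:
k = 121/24 (k = -33*(-1/8) + 33*(1/36) = 33/8 + 11/12 = 121/24 ≈ 5.0417)
((20 + 58) + (25 + k))**2 = ((20 + 58) + (25 + 121/24))**2 = (78 + 721/24)**2 = (2593/24)**2 = 6723649/576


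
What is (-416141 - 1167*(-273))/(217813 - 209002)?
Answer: -97550/8811 ≈ -11.071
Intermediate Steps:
(-416141 - 1167*(-273))/(217813 - 209002) = (-416141 + 318591)/8811 = -97550*1/8811 = -97550/8811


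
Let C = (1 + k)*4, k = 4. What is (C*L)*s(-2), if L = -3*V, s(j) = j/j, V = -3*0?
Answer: 0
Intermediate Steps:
V = 0
s(j) = 1
L = 0 (L = -3*0 = 0)
C = 20 (C = (1 + 4)*4 = 5*4 = 20)
(C*L)*s(-2) = (20*0)*1 = 0*1 = 0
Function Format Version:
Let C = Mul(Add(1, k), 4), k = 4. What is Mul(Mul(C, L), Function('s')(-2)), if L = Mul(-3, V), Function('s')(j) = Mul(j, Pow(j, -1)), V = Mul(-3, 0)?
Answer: 0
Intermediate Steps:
V = 0
Function('s')(j) = 1
L = 0 (L = Mul(-3, 0) = 0)
C = 20 (C = Mul(Add(1, 4), 4) = Mul(5, 4) = 20)
Mul(Mul(C, L), Function('s')(-2)) = Mul(Mul(20, 0), 1) = Mul(0, 1) = 0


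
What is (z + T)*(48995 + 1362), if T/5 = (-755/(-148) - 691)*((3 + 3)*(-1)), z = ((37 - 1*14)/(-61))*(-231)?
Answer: 126950755077/122 ≈ 1.0406e+9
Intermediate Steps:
z = 5313/61 (z = ((37 - 14)*(-1/61))*(-231) = (23*(-1/61))*(-231) = -23/61*(-231) = 5313/61 ≈ 87.098)
T = 1522695/74 (T = 5*((-755/(-148) - 691)*((3 + 3)*(-1))) = 5*((-755*(-1/148) - 691)*(6*(-1))) = 5*((755/148 - 691)*(-6)) = 5*(-101513/148*(-6)) = 5*(304539/74) = 1522695/74 ≈ 20577.)
(z + T)*(48995 + 1362) = (5313/61 + 1522695/74)*(48995 + 1362) = (93277557/4514)*50357 = 126950755077/122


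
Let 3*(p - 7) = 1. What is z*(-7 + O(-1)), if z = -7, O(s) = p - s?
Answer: -28/3 ≈ -9.3333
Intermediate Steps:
p = 22/3 (p = 7 + (⅓)*1 = 7 + ⅓ = 22/3 ≈ 7.3333)
O(s) = 22/3 - s
z*(-7 + O(-1)) = -7*(-7 + (22/3 - 1*(-1))) = -7*(-7 + (22/3 + 1)) = -7*(-7 + 25/3) = -7*4/3 = -28/3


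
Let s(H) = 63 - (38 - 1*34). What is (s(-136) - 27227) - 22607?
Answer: -49775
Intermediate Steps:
s(H) = 59 (s(H) = 63 - (38 - 34) = 63 - 1*4 = 63 - 4 = 59)
(s(-136) - 27227) - 22607 = (59 - 27227) - 22607 = -27168 - 22607 = -49775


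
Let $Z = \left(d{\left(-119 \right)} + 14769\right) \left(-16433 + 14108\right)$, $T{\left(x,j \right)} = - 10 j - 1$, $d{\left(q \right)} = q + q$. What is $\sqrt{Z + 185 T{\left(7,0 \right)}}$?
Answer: $2 i \sqrt{8446190} \approx 5812.5 i$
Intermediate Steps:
$d{\left(q \right)} = 2 q$
$T{\left(x,j \right)} = -1 - 10 j$
$Z = -33784575$ ($Z = \left(2 \left(-119\right) + 14769\right) \left(-16433 + 14108\right) = \left(-238 + 14769\right) \left(-2325\right) = 14531 \left(-2325\right) = -33784575$)
$\sqrt{Z + 185 T{\left(7,0 \right)}} = \sqrt{-33784575 + 185 \left(-1 - 0\right)} = \sqrt{-33784575 + 185 \left(-1 + 0\right)} = \sqrt{-33784575 + 185 \left(-1\right)} = \sqrt{-33784575 - 185} = \sqrt{-33784760} = 2 i \sqrt{8446190}$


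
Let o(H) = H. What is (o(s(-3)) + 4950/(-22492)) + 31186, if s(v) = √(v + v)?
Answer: 350715281/11246 + I*√6 ≈ 31186.0 + 2.4495*I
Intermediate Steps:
s(v) = √2*√v (s(v) = √(2*v) = √2*√v)
(o(s(-3)) + 4950/(-22492)) + 31186 = (√2*√(-3) + 4950/(-22492)) + 31186 = (√2*(I*√3) + 4950*(-1/22492)) + 31186 = (I*√6 - 2475/11246) + 31186 = (-2475/11246 + I*√6) + 31186 = 350715281/11246 + I*√6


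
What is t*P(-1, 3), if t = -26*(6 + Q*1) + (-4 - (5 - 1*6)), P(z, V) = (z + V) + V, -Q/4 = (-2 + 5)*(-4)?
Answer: -7035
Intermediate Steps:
Q = 48 (Q = -4*(-2 + 5)*(-4) = -12*(-4) = -4*(-12) = 48)
P(z, V) = z + 2*V (P(z, V) = (V + z) + V = z + 2*V)
t = -1407 (t = -26*(6 + 48*1) + (-4 - (5 - 1*6)) = -26*(6 + 48) + (-4 - (5 - 6)) = -26*54 + (-4 - 1*(-1)) = -1404 + (-4 + 1) = -1404 - 3 = -1407)
t*P(-1, 3) = -1407*(-1 + 2*3) = -1407*(-1 + 6) = -1407*5 = -7035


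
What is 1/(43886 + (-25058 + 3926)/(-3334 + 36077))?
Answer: 32743/1436938166 ≈ 2.2787e-5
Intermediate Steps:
1/(43886 + (-25058 + 3926)/(-3334 + 36077)) = 1/(43886 - 21132/32743) = 1/(1436938166/32743) = 32743/1436938166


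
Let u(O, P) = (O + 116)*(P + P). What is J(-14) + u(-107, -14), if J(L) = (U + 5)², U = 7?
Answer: -108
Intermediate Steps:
u(O, P) = 2*P*(116 + O) (u(O, P) = (116 + O)*(2*P) = 2*P*(116 + O))
J(L) = 144 (J(L) = (7 + 5)² = 12² = 144)
J(-14) + u(-107, -14) = 144 + 2*(-14)*(116 - 107) = 144 + 2*(-14)*9 = 144 - 252 = -108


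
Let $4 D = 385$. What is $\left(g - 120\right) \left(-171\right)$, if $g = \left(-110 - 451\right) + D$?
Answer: $\frac{399969}{4} \approx 99992.0$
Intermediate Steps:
$D = \frac{385}{4}$ ($D = \frac{1}{4} \cdot 385 = \frac{385}{4} \approx 96.25$)
$g = - \frac{1859}{4}$ ($g = \left(-110 - 451\right) + \frac{385}{4} = -561 + \frac{385}{4} = - \frac{1859}{4} \approx -464.75$)
$\left(g - 120\right) \left(-171\right) = \left(- \frac{1859}{4} - 120\right) \left(-171\right) = \left(- \frac{2339}{4}\right) \left(-171\right) = \frac{399969}{4}$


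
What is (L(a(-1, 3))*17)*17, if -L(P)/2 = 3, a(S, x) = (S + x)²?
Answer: -1734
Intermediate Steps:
L(P) = -6 (L(P) = -2*3 = -6)
(L(a(-1, 3))*17)*17 = -6*17*17 = -102*17 = -1734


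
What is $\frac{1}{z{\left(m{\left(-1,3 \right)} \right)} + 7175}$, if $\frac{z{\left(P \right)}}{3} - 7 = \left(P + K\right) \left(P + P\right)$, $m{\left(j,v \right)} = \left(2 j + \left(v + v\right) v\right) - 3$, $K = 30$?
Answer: $\frac{1}{10550} \approx 9.4787 \cdot 10^{-5}$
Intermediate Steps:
$m{\left(j,v \right)} = -3 + 2 j + 2 v^{2}$ ($m{\left(j,v \right)} = \left(2 j + 2 v v\right) - 3 = \left(2 j + 2 v^{2}\right) - 3 = -3 + 2 j + 2 v^{2}$)
$z{\left(P \right)} = 21 + 6 P \left(30 + P\right)$ ($z{\left(P \right)} = 21 + 3 \left(P + 30\right) \left(P + P\right) = 21 + 3 \left(30 + P\right) 2 P = 21 + 3 \cdot 2 P \left(30 + P\right) = 21 + 6 P \left(30 + P\right)$)
$\frac{1}{z{\left(m{\left(-1,3 \right)} \right)} + 7175} = \frac{1}{\left(21 + 6 \left(-3 + 2 \left(-1\right) + 2 \cdot 3^{2}\right)^{2} + 180 \left(-3 + 2 \left(-1\right) + 2 \cdot 3^{2}\right)\right) + 7175} = \frac{1}{\left(21 + 6 \left(-3 - 2 + 2 \cdot 9\right)^{2} + 180 \left(-3 - 2 + 2 \cdot 9\right)\right) + 7175} = \frac{1}{\left(21 + 6 \left(-3 - 2 + 18\right)^{2} + 180 \left(-3 - 2 + 18\right)\right) + 7175} = \frac{1}{\left(21 + 6 \cdot 13^{2} + 180 \cdot 13\right) + 7175} = \frac{1}{\left(21 + 6 \cdot 169 + 2340\right) + 7175} = \frac{1}{\left(21 + 1014 + 2340\right) + 7175} = \frac{1}{3375 + 7175} = \frac{1}{10550}$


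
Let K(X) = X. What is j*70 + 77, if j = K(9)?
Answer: 707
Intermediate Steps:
j = 9
j*70 + 77 = 9*70 + 77 = 630 + 77 = 707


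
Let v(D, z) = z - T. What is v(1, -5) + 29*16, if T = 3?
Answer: 456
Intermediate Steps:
v(D, z) = -3 + z (v(D, z) = z - 1*3 = z - 3 = -3 + z)
v(1, -5) + 29*16 = (-3 - 5) + 29*16 = -8 + 464 = 456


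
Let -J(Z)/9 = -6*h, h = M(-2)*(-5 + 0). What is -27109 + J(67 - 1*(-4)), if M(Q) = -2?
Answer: -26569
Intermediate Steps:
h = 10 (h = -2*(-5 + 0) = -2*(-5) = 10)
J(Z) = 540 (J(Z) = -(-54)*10 = -9*(-60) = 540)
-27109 + J(67 - 1*(-4)) = -27109 + 540 = -26569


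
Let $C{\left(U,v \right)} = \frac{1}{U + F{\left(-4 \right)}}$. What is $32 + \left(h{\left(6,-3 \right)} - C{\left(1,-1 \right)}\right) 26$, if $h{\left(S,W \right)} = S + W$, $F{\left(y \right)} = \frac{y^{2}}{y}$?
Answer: $\frac{356}{3} \approx 118.67$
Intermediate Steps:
$F{\left(y \right)} = y$
$C{\left(U,v \right)} = \frac{1}{-4 + U}$ ($C{\left(U,v \right)} = \frac{1}{U - 4} = \frac{1}{-4 + U}$)
$32 + \left(h{\left(6,-3 \right)} - C{\left(1,-1 \right)}\right) 26 = 32 + \left(\left(6 - 3\right) - \frac{1}{-4 + 1}\right) 26 = 32 + \left(3 - \frac{1}{-3}\right) 26 = 32 + \left(3 - - \frac{1}{3}\right) 26 = 32 + \left(3 + \frac{1}{3}\right) 26 = 32 + \frac{10}{3} \cdot 26 = 32 + \frac{260}{3} = \frac{356}{3}$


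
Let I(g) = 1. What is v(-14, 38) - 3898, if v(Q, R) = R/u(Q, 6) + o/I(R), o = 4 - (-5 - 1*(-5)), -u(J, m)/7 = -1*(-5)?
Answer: -136328/35 ≈ -3895.1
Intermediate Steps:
u(J, m) = -35 (u(J, m) = -(-7)*(-5) = -7*5 = -35)
o = 4 (o = 4 - (-5 + 5) = 4 - 1*0 = 4 + 0 = 4)
v(Q, R) = 4 - R/35 (v(Q, R) = R/(-35) + 4/1 = R*(-1/35) + 4*1 = -R/35 + 4 = 4 - R/35)
v(-14, 38) - 3898 = (4 - 1/35*38) - 3898 = (4 - 38/35) - 3898 = 102/35 - 3898 = -136328/35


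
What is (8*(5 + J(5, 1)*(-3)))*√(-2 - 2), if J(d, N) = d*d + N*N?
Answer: -1168*I ≈ -1168.0*I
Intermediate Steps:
J(d, N) = N² + d² (J(d, N) = d² + N² = N² + d²)
(8*(5 + J(5, 1)*(-3)))*√(-2 - 2) = (8*(5 + (1² + 5²)*(-3)))*√(-2 - 2) = (8*(5 + (1 + 25)*(-3)))*√(-4) = (8*(5 + 26*(-3)))*(2*I) = (8*(5 - 78))*(2*I) = (8*(-73))*(2*I) = -1168*I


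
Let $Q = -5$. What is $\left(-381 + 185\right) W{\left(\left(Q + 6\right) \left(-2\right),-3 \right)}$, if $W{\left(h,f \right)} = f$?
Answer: $588$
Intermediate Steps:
$\left(-381 + 185\right) W{\left(\left(Q + 6\right) \left(-2\right),-3 \right)} = \left(-381 + 185\right) \left(-3\right) = \left(-196\right) \left(-3\right) = 588$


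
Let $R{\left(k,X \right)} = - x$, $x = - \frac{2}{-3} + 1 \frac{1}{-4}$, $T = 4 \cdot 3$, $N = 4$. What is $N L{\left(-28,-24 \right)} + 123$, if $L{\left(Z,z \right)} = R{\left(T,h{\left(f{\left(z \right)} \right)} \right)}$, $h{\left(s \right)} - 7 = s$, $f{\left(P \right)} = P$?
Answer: $\frac{364}{3} \approx 121.33$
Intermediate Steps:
$h{\left(s \right)} = 7 + s$
$T = 12$
$x = \frac{5}{12}$ ($x = \left(-2\right) \left(- \frac{1}{3}\right) + 1 \left(- \frac{1}{4}\right) = \frac{2}{3} - \frac{1}{4} = \frac{5}{12} \approx 0.41667$)
$R{\left(k,X \right)} = - \frac{5}{12}$ ($R{\left(k,X \right)} = \left(-1\right) \frac{5}{12} = - \frac{5}{12}$)
$L{\left(Z,z \right)} = - \frac{5}{12}$
$N L{\left(-28,-24 \right)} + 123 = 4 \left(- \frac{5}{12}\right) + 123 = - \frac{5}{3} + 123 = \frac{364}{3}$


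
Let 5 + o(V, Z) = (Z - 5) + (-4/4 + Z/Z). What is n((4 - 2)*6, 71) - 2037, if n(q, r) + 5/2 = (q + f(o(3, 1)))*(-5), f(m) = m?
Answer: -4109/2 ≈ -2054.5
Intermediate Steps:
o(V, Z) = -10 + Z (o(V, Z) = -5 + ((Z - 5) + (-4/4 + Z/Z)) = -5 + ((-5 + Z) + (-4*1/4 + 1)) = -5 + ((-5 + Z) + (-1 + 1)) = -5 + ((-5 + Z) + 0) = -5 + (-5 + Z) = -10 + Z)
n(q, r) = 85/2 - 5*q (n(q, r) = -5/2 + (q + (-10 + 1))*(-5) = -5/2 + (q - 9)*(-5) = -5/2 + (-9 + q)*(-5) = -5/2 + (45 - 5*q) = 85/2 - 5*q)
n((4 - 2)*6, 71) - 2037 = (85/2 - 5*(4 - 2)*6) - 2037 = (85/2 - 10*6) - 2037 = (85/2 - 5*12) - 2037 = (85/2 - 60) - 2037 = -35/2 - 2037 = -4109/2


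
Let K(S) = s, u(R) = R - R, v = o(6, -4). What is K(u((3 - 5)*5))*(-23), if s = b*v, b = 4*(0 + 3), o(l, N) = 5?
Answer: -1380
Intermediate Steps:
v = 5
b = 12 (b = 4*3 = 12)
u(R) = 0
s = 60 (s = 12*5 = 60)
K(S) = 60
K(u((3 - 5)*5))*(-23) = 60*(-23) = -1380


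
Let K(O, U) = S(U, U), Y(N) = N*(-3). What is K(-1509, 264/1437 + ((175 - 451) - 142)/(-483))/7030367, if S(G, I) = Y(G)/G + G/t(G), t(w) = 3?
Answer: -1839487/4879573854057 ≈ -3.7698e-7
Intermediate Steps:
Y(N) = -3*N
S(G, I) = -3 + G/3 (S(G, I) = (-3*G)/G + G/3 = -3 + G*(⅓) = -3 + G/3)
K(O, U) = -3 + U/3
K(-1509, 264/1437 + ((175 - 451) - 142)/(-483))/7030367 = (-3 + (264/1437 + ((175 - 451) - 142)/(-483))/3)/7030367 = (-3 + (264*(1/1437) + (-276 - 142)*(-1/483))/3)*(1/7030367) = (-3 + (88/479 - 418*(-1/483))/3)*(1/7030367) = (-3 + (88/479 + 418/483)/3)*(1/7030367) = (-3 + (⅓)*(242726/231357))*(1/7030367) = (-3 + 242726/694071)*(1/7030367) = -1839487/694071*1/7030367 = -1839487/4879573854057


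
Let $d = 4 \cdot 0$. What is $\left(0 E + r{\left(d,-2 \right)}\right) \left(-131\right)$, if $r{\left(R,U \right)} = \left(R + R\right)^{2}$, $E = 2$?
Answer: $0$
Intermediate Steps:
$d = 0$
$r{\left(R,U \right)} = 4 R^{2}$ ($r{\left(R,U \right)} = \left(2 R\right)^{2} = 4 R^{2}$)
$\left(0 E + r{\left(d,-2 \right)}\right) \left(-131\right) = \left(0 \cdot 2 + 4 \cdot 0^{2}\right) \left(-131\right) = \left(0 + 4 \cdot 0\right) \left(-131\right) = \left(0 + 0\right) \left(-131\right) = 0 \left(-131\right) = 0$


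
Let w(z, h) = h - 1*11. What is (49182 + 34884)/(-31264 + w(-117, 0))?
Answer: -28022/10425 ≈ -2.6880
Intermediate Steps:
w(z, h) = -11 + h (w(z, h) = h - 11 = -11 + h)
(49182 + 34884)/(-31264 + w(-117, 0)) = (49182 + 34884)/(-31264 + (-11 + 0)) = 84066/(-31264 - 11) = 84066/(-31275) = 84066*(-1/31275) = -28022/10425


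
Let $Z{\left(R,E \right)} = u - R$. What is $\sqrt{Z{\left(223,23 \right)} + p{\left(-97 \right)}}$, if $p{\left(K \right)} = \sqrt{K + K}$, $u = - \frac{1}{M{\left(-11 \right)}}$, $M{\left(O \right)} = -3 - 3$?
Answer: $\frac{\sqrt{-8022 + 36 i \sqrt{194}}}{6} \approx 0.4663 + 14.935 i$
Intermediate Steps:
$M{\left(O \right)} = -6$ ($M{\left(O \right)} = -3 - 3 = -6$)
$u = \frac{1}{6}$ ($u = - \frac{1}{-6} = \left(-1\right) \left(- \frac{1}{6}\right) = \frac{1}{6} \approx 0.16667$)
$Z{\left(R,E \right)} = \frac{1}{6} - R$
$p{\left(K \right)} = \sqrt{2} \sqrt{K}$ ($p{\left(K \right)} = \sqrt{2 K} = \sqrt{2} \sqrt{K}$)
$\sqrt{Z{\left(223,23 \right)} + p{\left(-97 \right)}} = \sqrt{\left(\frac{1}{6} - 223\right) + \sqrt{2} \sqrt{-97}} = \sqrt{\left(\frac{1}{6} - 223\right) + \sqrt{2} i \sqrt{97}} = \sqrt{- \frac{1337}{6} + i \sqrt{194}}$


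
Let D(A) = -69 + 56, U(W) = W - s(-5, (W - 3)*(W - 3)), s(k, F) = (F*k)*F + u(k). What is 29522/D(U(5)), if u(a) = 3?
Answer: -29522/13 ≈ -2270.9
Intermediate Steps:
s(k, F) = 3 + k*F**2 (s(k, F) = (F*k)*F + 3 = k*F**2 + 3 = 3 + k*F**2)
U(W) = -3 + W + 5*(-3 + W)**4 (U(W) = W - (3 - 5*(W - 3)**4) = W - (3 - 5*(-3 + W)**4) = W + (-3 + 5*(-3 + W)**4) = -3 + W + 5*(-3 + W)**4)
D(A) = -13
29522/D(U(5)) = 29522/(-13) = 29522*(-1/13) = -29522/13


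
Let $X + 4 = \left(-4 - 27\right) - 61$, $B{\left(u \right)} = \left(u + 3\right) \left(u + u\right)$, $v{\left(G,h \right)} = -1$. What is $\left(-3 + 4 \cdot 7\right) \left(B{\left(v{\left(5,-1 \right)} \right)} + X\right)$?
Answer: $-2500$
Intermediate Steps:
$B{\left(u \right)} = 2 u \left(3 + u\right)$ ($B{\left(u \right)} = \left(3 + u\right) 2 u = 2 u \left(3 + u\right)$)
$X = -96$ ($X = -4 - 92 = -96$)
$\left(-3 + 4 \cdot 7\right) \left(B{\left(v{\left(5,-1 \right)} \right)} + X\right) = \left(-3 + 4 \cdot 7\right) \left(2 \left(-1\right) \left(3 - 1\right) - 96\right) = \left(-3 + 28\right) \left(2 \left(-1\right) 2 - 96\right) = 25 \left(-4 - 96\right) = 25 \left(-100\right) = -2500$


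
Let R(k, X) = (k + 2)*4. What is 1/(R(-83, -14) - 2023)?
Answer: -1/2347 ≈ -0.00042608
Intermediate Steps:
R(k, X) = 8 + 4*k (R(k, X) = (2 + k)*4 = 8 + 4*k)
1/(R(-83, -14) - 2023) = 1/((8 + 4*(-83)) - 2023) = 1/((8 - 332) - 2023) = 1/(-324 - 2023) = 1/(-2347) = -1/2347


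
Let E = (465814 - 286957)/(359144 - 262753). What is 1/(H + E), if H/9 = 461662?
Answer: 96391/400500735435 ≈ 2.4068e-7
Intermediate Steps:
H = 4154958 (H = 9*461662 = 4154958)
E = 178857/96391 ≈ 1.8555
1/(H + E) = 1/(4154958 + 178857/96391) = 1/(400500735435/96391) = 96391/400500735435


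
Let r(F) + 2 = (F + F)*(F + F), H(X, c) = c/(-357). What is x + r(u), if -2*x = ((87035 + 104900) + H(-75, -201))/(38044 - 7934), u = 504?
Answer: 1820315085707/1791545 ≈ 1.0161e+6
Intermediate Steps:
H(X, c) = -c/357 (H(X, c) = c*(-1/357) = -c/357)
x = -5710083/1791545 (x = -((87035 + 104900) - 1/357*(-201))/(2*(38044 - 7934)) = -(191935 + 67/119)/(2*30110) = -11420166/(119*30110) = -1/2*11420166/1791545 = -5710083/1791545 ≈ -3.1872)
r(F) = -2 + 4*F**2 (r(F) = -2 + (F + F)*(F + F) = -2 + (2*F)*(2*F) = -2 + 4*F**2)
x + r(u) = -5710083/1791545 + (-2 + 4*504**2) = -5710083/1791545 + (-2 + 4*254016) = -5710083/1791545 + (-2 + 1016064) = -5710083/1791545 + 1016062 = 1820315085707/1791545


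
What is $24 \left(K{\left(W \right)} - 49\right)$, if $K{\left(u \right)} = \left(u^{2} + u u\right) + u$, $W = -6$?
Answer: $408$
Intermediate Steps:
$K{\left(u \right)} = u + 2 u^{2}$ ($K{\left(u \right)} = \left(u^{2} + u^{2}\right) + u = 2 u^{2} + u = u + 2 u^{2}$)
$24 \left(K{\left(W \right)} - 49\right) = 24 \left(- 6 \left(1 + 2 \left(-6\right)\right) - 49\right) = 24 \left(- 6 \left(1 - 12\right) - 49\right) = 24 \left(\left(-6\right) \left(-11\right) - 49\right) = 24 \left(66 - 49\right) = 24 \cdot 17 = 408$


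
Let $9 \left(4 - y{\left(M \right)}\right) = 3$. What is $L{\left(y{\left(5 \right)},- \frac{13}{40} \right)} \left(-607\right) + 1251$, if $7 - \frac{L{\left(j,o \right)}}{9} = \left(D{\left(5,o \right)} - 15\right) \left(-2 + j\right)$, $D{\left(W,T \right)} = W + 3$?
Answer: $-100725$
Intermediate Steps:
$y{\left(M \right)} = \frac{11}{3}$ ($y{\left(M \right)} = 4 - \frac{1}{3} = \frac{11}{3}$)
$D{\left(W,T \right)} = 3 + W$
$L{\left(j,o \right)} = -63 + 63 j$ ($L{\left(j,o \right)} = 63 - 9 \left(\left(3 + 5\right) - 15\right) \left(-2 + j\right) = 63 - 9 \left(8 - 15\right) \left(-2 + j\right) = 63 - 9 \left(- 7 \left(-2 + j\right)\right) = 63 - 9 \left(14 - 7 j\right) = 63 + \left(-126 + 63 j\right) = -63 + 63 j$)
$L{\left(y{\left(5 \right)},- \frac{13}{40} \right)} \left(-607\right) + 1251 = \left(-63 + 63 \cdot \frac{11}{3}\right) \left(-607\right) + 1251 = \left(-63 + 231\right) \left(-607\right) + 1251 = 168 \left(-607\right) + 1251 = -101976 + 1251 = -100725$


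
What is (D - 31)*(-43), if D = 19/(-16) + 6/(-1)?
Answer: 26273/16 ≈ 1642.1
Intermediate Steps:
D = -115/16 (D = 19*(-1/16) + 6*(-1) = -19/16 - 6 = -115/16 ≈ -7.1875)
(D - 31)*(-43) = (-115/16 - 31)*(-43) = -611/16*(-43) = 26273/16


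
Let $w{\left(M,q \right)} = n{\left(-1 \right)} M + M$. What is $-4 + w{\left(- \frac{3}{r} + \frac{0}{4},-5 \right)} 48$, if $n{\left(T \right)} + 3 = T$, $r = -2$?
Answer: $-220$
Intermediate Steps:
$n{\left(T \right)} = -3 + T$
$w{\left(M,q \right)} = - 3 M$ ($w{\left(M,q \right)} = \left(-3 - 1\right) M + M = - 4 M + M = - 3 M$)
$-4 + w{\left(- \frac{3}{r} + \frac{0}{4},-5 \right)} 48 = -4 + - 3 \left(- \frac{3}{-2} + \frac{0}{4}\right) 48 = -4 + - 3 \left(\left(-3\right) \left(- \frac{1}{2}\right) + 0 \cdot \frac{1}{4}\right) 48 = -4 + - 3 \left(\frac{3}{2} + 0\right) 48 = -4 + \left(-3\right) \frac{3}{2} \cdot 48 = -4 - 216 = -220$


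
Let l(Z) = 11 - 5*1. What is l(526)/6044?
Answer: 3/3022 ≈ 0.00099272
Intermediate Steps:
l(Z) = 6 (l(Z) = 11 - 5 = 6)
l(526)/6044 = 6/6044 = 6*(1/6044) = 3/3022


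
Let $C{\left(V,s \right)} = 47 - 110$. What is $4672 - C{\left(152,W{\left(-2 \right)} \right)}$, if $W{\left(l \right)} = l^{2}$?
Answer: $4735$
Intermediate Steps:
$C{\left(V,s \right)} = -63$
$4672 - C{\left(152,W{\left(-2 \right)} \right)} = 4672 - -63 = 4672 + 63 = 4735$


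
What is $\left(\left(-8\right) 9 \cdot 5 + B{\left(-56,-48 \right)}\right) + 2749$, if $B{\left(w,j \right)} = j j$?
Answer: $4693$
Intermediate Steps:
$B{\left(w,j \right)} = j^{2}$
$\left(\left(-8\right) 9 \cdot 5 + B{\left(-56,-48 \right)}\right) + 2749 = \left(\left(-8\right) 9 \cdot 5 + \left(-48\right)^{2}\right) + 2749 = \left(\left(-72\right) 5 + 2304\right) + 2749 = \left(-360 + 2304\right) + 2749 = 1944 + 2749 = 4693$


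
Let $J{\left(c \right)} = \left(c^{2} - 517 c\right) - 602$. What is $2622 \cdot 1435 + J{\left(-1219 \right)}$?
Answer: $5878152$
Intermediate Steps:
$J{\left(c \right)} = -602 + c^{2} - 517 c$
$2622 \cdot 1435 + J{\left(-1219 \right)} = 2622 \cdot 1435 - \left(-629621 - 1485961\right) = 3762570 + \left(-602 + 1485961 + 630223\right) = 3762570 + 2115582 = 5878152$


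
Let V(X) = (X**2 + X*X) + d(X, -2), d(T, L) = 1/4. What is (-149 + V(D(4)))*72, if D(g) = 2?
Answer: -10134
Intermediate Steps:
d(T, L) = 1/4
V(X) = 1/4 + 2*X**2 (V(X) = (X**2 + X*X) + 1/4 = (X**2 + X**2) + 1/4 = 2*X**2 + 1/4 = 1/4 + 2*X**2)
(-149 + V(D(4)))*72 = (-149 + (1/4 + 2*2**2))*72 = (-149 + (1/4 + 2*4))*72 = (-149 + (1/4 + 8))*72 = (-149 + 33/4)*72 = -563/4*72 = -10134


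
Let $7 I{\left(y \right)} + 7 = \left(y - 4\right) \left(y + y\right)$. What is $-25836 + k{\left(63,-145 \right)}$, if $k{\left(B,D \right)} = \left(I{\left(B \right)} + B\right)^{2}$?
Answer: $1237540$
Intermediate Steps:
$I{\left(y \right)} = -1 + \frac{2 y \left(-4 + y\right)}{7}$ ($I{\left(y \right)} = -1 + \frac{\left(y - 4\right) \left(y + y\right)}{7} = -1 + \frac{\left(-4 + y\right) 2 y}{7} = -1 + \frac{2 y \left(-4 + y\right)}{7}$)
$k{\left(B,D \right)} = \left(-1 - \frac{B}{7} + \frac{2 B^{2}}{7}\right)^{2}$ ($k{\left(B,D \right)} = \left(\left(-1 - \frac{8 B}{7} + \frac{2 B^{2}}{7}\right) + B\right)^{2} = \left(-1 - \frac{B}{7} + \frac{2 B^{2}}{7}\right)^{2}$)
$-25836 + k{\left(63,-145 \right)} = -25836 + \frac{\left(7 + 63 - 2 \cdot 63^{2}\right)^{2}}{49} = -25836 + \frac{\left(7 + 63 - 7938\right)^{2}}{49} = -25836 + \frac{\left(-7868\right)^{2}}{49} = -25836 + \frac{1}{49} \cdot 61905424 = -25836 + 1263376 = 1237540$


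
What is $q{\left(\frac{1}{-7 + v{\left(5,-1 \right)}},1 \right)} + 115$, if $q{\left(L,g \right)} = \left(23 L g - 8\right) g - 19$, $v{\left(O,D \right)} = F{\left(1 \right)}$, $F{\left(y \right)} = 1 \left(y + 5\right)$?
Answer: $65$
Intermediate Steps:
$F{\left(y \right)} = 5 + y$ ($F{\left(y \right)} = 1 \left(5 + y\right) = 5 + y$)
$v{\left(O,D \right)} = 6$ ($v{\left(O,D \right)} = 5 + 1 = 6$)
$q{\left(L,g \right)} = -19 + g \left(-8 + 23 L g\right)$ ($q{\left(L,g \right)} = \left(23 L g - 8\right) g - 19 = \left(-8 + 23 L g\right) g - 19 = g \left(-8 + 23 L g\right) - 19 = -19 + g \left(-8 + 23 L g\right)$)
$q{\left(\frac{1}{-7 + v{\left(5,-1 \right)}},1 \right)} + 115 = \left(-19 - 8 + \frac{23 \cdot 1^{2}}{-7 + 6}\right) + 115 = \left(-19 - 8 + 23 \frac{1}{-1} \cdot 1\right) + 115 = \left(-19 - 8 + 23 \left(-1\right) 1\right) + 115 = \left(-19 - 8 - 23\right) + 115 = -50 + 115 = 65$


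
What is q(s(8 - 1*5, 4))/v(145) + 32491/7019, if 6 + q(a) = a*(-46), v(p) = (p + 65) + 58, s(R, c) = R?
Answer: 1924213/470273 ≈ 4.0917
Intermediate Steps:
v(p) = 123 + p (v(p) = (65 + p) + 58 = 123 + p)
q(a) = -6 - 46*a (q(a) = -6 + a*(-46) = -6 - 46*a)
q(s(8 - 1*5, 4))/v(145) + 32491/7019 = (-6 - 46*(8 - 1*5))/(123 + 145) + 32491/7019 = (-6 - 46*(8 - 5))/268 + 32491*(1/7019) = (-6 - 46*3)*(1/268) + 32491/7019 = (-6 - 138)*(1/268) + 32491/7019 = -144*1/268 + 32491/7019 = -36/67 + 32491/7019 = 1924213/470273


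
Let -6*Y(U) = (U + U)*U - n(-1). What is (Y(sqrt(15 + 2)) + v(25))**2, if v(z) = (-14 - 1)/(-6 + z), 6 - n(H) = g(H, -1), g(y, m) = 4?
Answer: 121801/3249 ≈ 37.489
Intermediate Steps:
n(H) = 2 (n(H) = 6 - 1*4 = 6 - 4 = 2)
Y(U) = 1/3 - U**2/3 (Y(U) = -((U + U)*U - 1*2)/6 = -((2*U)*U - 2)/6 = -(2*U**2 - 2)/6 = -(-2 + 2*U**2)/6 = 1/3 - U**2/3)
v(z) = -15/(-6 + z)
(Y(sqrt(15 + 2)) + v(25))**2 = ((1/3 - (sqrt(15 + 2))**2/3) - 15/(-6 + 25))**2 = ((1/3 - (sqrt(17))**2/3) - 15/19)**2 = ((1/3 - 1/3*17) - 15*1/19)**2 = ((1/3 - 17/3) - 15/19)**2 = (-16/3 - 15/19)**2 = (-349/57)**2 = 121801/3249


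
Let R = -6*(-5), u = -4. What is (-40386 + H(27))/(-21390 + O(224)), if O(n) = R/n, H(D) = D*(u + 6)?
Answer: 1505728/798555 ≈ 1.8856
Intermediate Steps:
H(D) = 2*D (H(D) = D*(-4 + 6) = D*2 = 2*D)
R = 30
O(n) = 30/n
(-40386 + H(27))/(-21390 + O(224)) = (-40386 + 2*27)/(-21390 + 30/224) = (-40386 + 54)/(-21390 + 30*(1/224)) = -40332/(-21390 + 15/112) = -40332/(-2395665/112) = -40332*(-112/2395665) = 1505728/798555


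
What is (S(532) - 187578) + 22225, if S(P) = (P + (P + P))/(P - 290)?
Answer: -20006915/121 ≈ -1.6535e+5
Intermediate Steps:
S(P) = 3*P/(-290 + P) (S(P) = (P + 2*P)/(-290 + P) = (3*P)/(-290 + P) = 3*P/(-290 + P))
(S(532) - 187578) + 22225 = (3*532/(-290 + 532) - 187578) + 22225 = (3*532/242 - 187578) + 22225 = (3*532*(1/242) - 187578) + 22225 = (798/121 - 187578) + 22225 = -22696140/121 + 22225 = -20006915/121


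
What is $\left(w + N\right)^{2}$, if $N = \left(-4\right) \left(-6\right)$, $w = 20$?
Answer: $1936$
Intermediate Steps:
$N = 24$
$\left(w + N\right)^{2} = \left(20 + 24\right)^{2} = 44^{2} = 1936$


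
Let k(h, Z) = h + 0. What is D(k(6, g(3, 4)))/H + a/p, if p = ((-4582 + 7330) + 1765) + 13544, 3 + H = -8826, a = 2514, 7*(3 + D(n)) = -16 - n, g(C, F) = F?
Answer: 52049731/371992257 ≈ 0.13992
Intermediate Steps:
k(h, Z) = h
D(n) = -37/7 - n/7 (D(n) = -3 + (-16 - n)/7 = -3 + (-16/7 - n/7) = -37/7 - n/7)
H = -8829 (H = -3 - 8826 = -8829)
p = 18057 (p = (2748 + 1765) + 13544 = 4513 + 13544 = 18057)
D(k(6, g(3, 4)))/H + a/p = (-37/7 - 1/7*6)/(-8829) + 2514/18057 = (-37/7 - 6/7)*(-1/8829) + 2514*(1/18057) = -43/7*(-1/8829) + 838/6019 = 43/61803 + 838/6019 = 52049731/371992257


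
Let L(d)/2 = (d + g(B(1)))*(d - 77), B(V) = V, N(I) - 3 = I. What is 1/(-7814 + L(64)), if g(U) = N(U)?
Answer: -1/9582 ≈ -0.00010436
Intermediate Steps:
N(I) = 3 + I
g(U) = 3 + U
L(d) = 2*(-77 + d)*(4 + d) (L(d) = 2*((d + (3 + 1))*(d - 77)) = 2*((d + 4)*(-77 + d)) = 2*((4 + d)*(-77 + d)) = 2*((-77 + d)*(4 + d)) = 2*(-77 + d)*(4 + d))
1/(-7814 + L(64)) = 1/(-7814 + (-616 - 146*64 + 2*64²)) = 1/(-7814 + (-616 - 9344 + 2*4096)) = 1/(-7814 + (-616 - 9344 + 8192)) = 1/(-7814 - 1768) = 1/(-9582) = -1/9582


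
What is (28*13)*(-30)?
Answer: -10920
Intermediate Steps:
(28*13)*(-30) = 364*(-30) = -10920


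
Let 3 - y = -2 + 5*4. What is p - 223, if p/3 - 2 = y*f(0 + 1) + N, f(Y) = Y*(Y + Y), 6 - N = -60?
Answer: -109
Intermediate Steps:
y = -15 (y = 3 - (-2 + 5*4) = 3 - (-2 + 20) = 3 - 1*18 = 3 - 18 = -15)
N = 66 (N = 6 - 1*(-60) = 6 + 60 = 66)
f(Y) = 2*Y**2 (f(Y) = Y*(2*Y) = 2*Y**2)
p = 114 (p = 6 + 3*(-30*(0 + 1)**2 + 66) = 6 + 3*(-30*1**2 + 66) = 6 + 3*(-30 + 66) = 6 + 3*36 = 6 + 108 = 114)
p - 223 = 114 - 223 = -109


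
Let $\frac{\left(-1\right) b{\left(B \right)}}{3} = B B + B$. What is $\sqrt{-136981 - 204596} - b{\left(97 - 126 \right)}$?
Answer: $2436 + 9 i \sqrt{4217} \approx 2436.0 + 584.45 i$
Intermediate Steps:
$b{\left(B \right)} = - 3 B - 3 B^{2}$ ($b{\left(B \right)} = - 3 \left(B B + B\right) = - 3 \left(B^{2} + B\right) = - 3 \left(B + B^{2}\right) = - 3 B - 3 B^{2}$)
$\sqrt{-136981 - 204596} - b{\left(97 - 126 \right)} = \sqrt{-136981 - 204596} - - 3 \left(97 - 126\right) \left(1 + \left(97 - 126\right)\right) = \sqrt{-341577} - - 3 \left(97 - 126\right) \left(1 + \left(97 - 126\right)\right) = 9 i \sqrt{4217} - \left(-3\right) \left(-29\right) \left(1 - 29\right) = 9 i \sqrt{4217} - \left(-3\right) \left(-29\right) \left(-28\right) = 9 i \sqrt{4217} - -2436 = 9 i \sqrt{4217} + 2436 = 2436 + 9 i \sqrt{4217}$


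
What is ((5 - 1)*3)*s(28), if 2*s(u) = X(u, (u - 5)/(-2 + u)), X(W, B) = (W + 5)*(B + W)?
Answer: 74349/13 ≈ 5719.2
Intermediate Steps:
X(W, B) = (5 + W)*(B + W)
s(u) = u²/2 + 5*u/2 + 5*(-5 + u)/(2*(-2 + u)) + u*(-5 + u)/(2*(-2 + u)) (s(u) = (u² + 5*((u - 5)/(-2 + u)) + 5*u + ((u - 5)/(-2 + u))*u)/2 = (u² + 5*((-5 + u)/(-2 + u)) + 5*u + ((-5 + u)/(-2 + u))*u)/2 = (u² + 5*(-5 + u)/(-2 + u) + 5*u + u*(-5 + u)/(-2 + u))/2 = (u² + 5*u + 5*(-5 + u)/(-2 + u) + u*(-5 + u)/(-2 + u))/2 = u²/2 + 5*u/2 + 5*(-5 + u)/(2*(-2 + u)) + u*(-5 + u)/(2*(-2 + u)))
((5 - 1)*3)*s(28) = ((5 - 1)*3)*((-25 + 28³ - 10*28 + 4*28²)/(2*(-2 + 28))) = (4*3)*((½)*(-25 + 21952 - 280 + 4*784)/26) = 12*((½)*(1/26)*(-25 + 21952 - 280 + 3136)) = 12*((½)*(1/26)*24783) = 12*(24783/52) = 74349/13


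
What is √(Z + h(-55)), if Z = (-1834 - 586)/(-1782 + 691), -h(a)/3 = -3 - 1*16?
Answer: 53*√25093/1091 ≈ 7.6953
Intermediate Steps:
h(a) = 57 (h(a) = -3*(-3 - 1*16) = -3*(-3 - 16) = -3*(-19) = 57)
Z = 2420/1091 (Z = -2420/(-1091) = -2420*(-1/1091) = 2420/1091 ≈ 2.2181)
√(Z + h(-55)) = √(2420/1091 + 57) = √(64607/1091) = 53*√25093/1091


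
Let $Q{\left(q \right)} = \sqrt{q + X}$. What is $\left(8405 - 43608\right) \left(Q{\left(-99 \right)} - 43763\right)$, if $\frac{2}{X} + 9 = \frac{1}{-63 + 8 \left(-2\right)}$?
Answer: $1540588889 - \frac{35203 i \sqrt{3143747}}{178} \approx 1.5406 \cdot 10^{9} - 3.5066 \cdot 10^{5} i$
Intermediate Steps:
$X = - \frac{79}{356}$ ($X = \frac{2}{-9 + \frac{1}{-63 + 8 \left(-2\right)}} = \frac{2}{-9 + \frac{1}{-63 - 16}} = \frac{2}{-9 + \frac{1}{-79}} = \frac{2}{-9 - \frac{1}{79}} = \frac{2}{- \frac{712}{79}} = 2 \left(- \frac{79}{712}\right) = - \frac{79}{356} \approx -0.22191$)
$Q{\left(q \right)} = \sqrt{- \frac{79}{356} + q}$ ($Q{\left(q \right)} = \sqrt{q - \frac{79}{356}} = \sqrt{- \frac{79}{356} + q}$)
$\left(8405 - 43608\right) \left(Q{\left(-99 \right)} - 43763\right) = \left(8405 - 43608\right) \left(\frac{\sqrt{-7031 + 31684 \left(-99\right)}}{178} - 43763\right) = - 35203 \left(\frac{\sqrt{-7031 - 3136716}}{178} - 43763\right) = - 35203 \left(\frac{\sqrt{-3143747}}{178} - 43763\right) = - 35203 \left(\frac{i \sqrt{3143747}}{178} - 43763\right) = - 35203 \left(-43763 + \frac{i \sqrt{3143747}}{178}\right) = 1540588889 - \frac{35203 i \sqrt{3143747}}{178}$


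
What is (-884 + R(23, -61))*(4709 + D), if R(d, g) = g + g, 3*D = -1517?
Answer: -12685660/3 ≈ -4.2286e+6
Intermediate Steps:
D = -1517/3 (D = (⅓)*(-1517) = -1517/3 ≈ -505.67)
R(d, g) = 2*g
(-884 + R(23, -61))*(4709 + D) = (-884 + 2*(-61))*(4709 - 1517/3) = (-884 - 122)*(12610/3) = -1006*12610/3 = -12685660/3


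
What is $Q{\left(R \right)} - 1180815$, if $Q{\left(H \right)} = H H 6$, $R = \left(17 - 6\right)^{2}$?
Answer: $-1092969$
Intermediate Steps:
$R = 121$ ($R = 11^{2} = 121$)
$Q{\left(H \right)} = 6 H^{2}$ ($Q{\left(H \right)} = H^{2} \cdot 6 = 6 H^{2}$)
$Q{\left(R \right)} - 1180815 = 6 \cdot 121^{2} - 1180815 = 6 \cdot 14641 - 1180815 = 87846 - 1180815 = -1092969$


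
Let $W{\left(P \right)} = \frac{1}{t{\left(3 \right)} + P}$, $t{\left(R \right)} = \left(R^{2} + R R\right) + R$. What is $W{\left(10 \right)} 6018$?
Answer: $\frac{6018}{31} \approx 194.13$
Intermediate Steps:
$t{\left(R \right)} = R + 2 R^{2}$ ($t{\left(R \right)} = \left(R^{2} + R^{2}\right) + R = 2 R^{2} + R = R + 2 R^{2}$)
$W{\left(P \right)} = \frac{1}{21 + P}$ ($W{\left(P \right)} = \frac{1}{3 \left(1 + 2 \cdot 3\right) + P} = \frac{1}{3 \left(1 + 6\right) + P} = \frac{1}{3 \cdot 7 + P} = \frac{1}{21 + P}$)
$W{\left(10 \right)} 6018 = \frac{1}{21 + 10} \cdot 6018 = \frac{1}{31} \cdot 6018 = \frac{6018}{31}$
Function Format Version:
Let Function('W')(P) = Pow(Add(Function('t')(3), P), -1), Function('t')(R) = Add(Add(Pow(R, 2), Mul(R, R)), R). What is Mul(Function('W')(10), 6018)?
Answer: Rational(6018, 31) ≈ 194.13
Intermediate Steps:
Function('t')(R) = Add(R, Mul(2, Pow(R, 2))) (Function('t')(R) = Add(Add(Pow(R, 2), Pow(R, 2)), R) = Add(Mul(2, Pow(R, 2)), R) = Add(R, Mul(2, Pow(R, 2))))
Function('W')(P) = Pow(Add(21, P), -1) (Function('W')(P) = Pow(Add(Mul(3, Add(1, Mul(2, 3))), P), -1) = Pow(Add(Mul(3, Add(1, 6)), P), -1) = Pow(Add(Mul(3, 7), P), -1) = Pow(Add(21, P), -1))
Mul(Function('W')(10), 6018) = Mul(Pow(Add(21, 10), -1), 6018) = Mul(Pow(31, -1), 6018) = Mul(Rational(1, 31), 6018) = Rational(6018, 31)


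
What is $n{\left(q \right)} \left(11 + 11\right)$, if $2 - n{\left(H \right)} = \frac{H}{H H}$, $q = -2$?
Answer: $55$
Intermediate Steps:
$n{\left(H \right)} = 2 - \frac{1}{H}$ ($n{\left(H \right)} = 2 - \frac{H}{H H} = 2 - \frac{H}{H^{2}} = 2 - \frac{1}{H}$)
$n{\left(q \right)} \left(11 + 11\right) = \left(2 - \frac{1}{-2}\right) \left(11 + 11\right) = \left(2 - - \frac{1}{2}\right) 22 = \left(2 + \frac{1}{2}\right) 22 = \frac{5}{2} \cdot 22 = 55$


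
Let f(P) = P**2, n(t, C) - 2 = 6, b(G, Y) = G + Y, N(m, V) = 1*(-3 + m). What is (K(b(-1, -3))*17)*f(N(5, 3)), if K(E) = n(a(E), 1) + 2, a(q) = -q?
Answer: 680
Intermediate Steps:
N(m, V) = -3 + m
n(t, C) = 8 (n(t, C) = 2 + 6 = 8)
K(E) = 10 (K(E) = 8 + 2 = 10)
(K(b(-1, -3))*17)*f(N(5, 3)) = (10*17)*(-3 + 5)**2 = 170*2**2 = 170*4 = 680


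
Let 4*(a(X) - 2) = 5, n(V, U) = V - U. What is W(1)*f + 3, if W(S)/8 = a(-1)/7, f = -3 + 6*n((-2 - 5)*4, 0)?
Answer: -4425/7 ≈ -632.14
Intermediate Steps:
f = -171 (f = -3 + 6*((-2 - 5)*4 - 1*0) = -3 + 6*(-7*4 + 0) = -3 + 6*(-28 + 0) = -3 + 6*(-28) = -3 - 168 = -171)
a(X) = 13/4 (a(X) = 2 + (1/4)*5 = 2 + 5/4 = 13/4)
W(S) = 26/7 (W(S) = 8*((13/4)/7) = 8*((13/4)*(1/7)) = 8*(13/28) = 26/7)
W(1)*f + 3 = (26/7)*(-171) + 3 = -4446/7 + 3 = -4425/7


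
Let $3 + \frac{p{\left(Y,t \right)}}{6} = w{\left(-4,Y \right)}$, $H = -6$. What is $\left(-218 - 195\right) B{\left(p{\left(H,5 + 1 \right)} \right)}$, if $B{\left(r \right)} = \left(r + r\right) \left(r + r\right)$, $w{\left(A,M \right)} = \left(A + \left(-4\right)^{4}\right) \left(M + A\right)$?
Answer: $-378570740688$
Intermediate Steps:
$w{\left(A,M \right)} = \left(256 + A\right) \left(A + M\right)$ ($w{\left(A,M \right)} = \left(A + 256\right) \left(A + M\right) = \left(256 + A\right) \left(A + M\right)$)
$p{\left(Y,t \right)} = -6066 + 1512 Y$ ($p{\left(Y,t \right)} = -18 + 6 \left(\left(-4\right)^{2} + 256 \left(-4\right) + 256 Y - 4 Y\right) = -18 + 6 \left(16 - 1024 + 256 Y - 4 Y\right) = -18 + 6 \left(-1008 + 252 Y\right) = -18 + \left(-6048 + 1512 Y\right) = -6066 + 1512 Y$)
$B{\left(r \right)} = 4 r^{2}$ ($B{\left(r \right)} = 2 r 2 r = 4 r^{2}$)
$\left(-218 - 195\right) B{\left(p{\left(H,5 + 1 \right)} \right)} = \left(-218 - 195\right) 4 \left(-6066 + 1512 \left(-6\right)\right)^{2} = - 413 \cdot 4 \left(-6066 - 9072\right)^{2} = - 413 \cdot 4 \left(-15138\right)^{2} = - 413 \cdot 4 \cdot 229159044 = \left(-413\right) 916636176 = -378570740688$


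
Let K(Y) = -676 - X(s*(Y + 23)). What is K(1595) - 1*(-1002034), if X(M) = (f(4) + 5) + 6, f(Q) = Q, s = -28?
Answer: 1001343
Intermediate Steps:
X(M) = 15 (X(M) = (4 + 5) + 6 = 9 + 6 = 15)
K(Y) = -691 (K(Y) = -676 - 1*15 = -676 - 15 = -691)
K(1595) - 1*(-1002034) = -691 - 1*(-1002034) = -691 + 1002034 = 1001343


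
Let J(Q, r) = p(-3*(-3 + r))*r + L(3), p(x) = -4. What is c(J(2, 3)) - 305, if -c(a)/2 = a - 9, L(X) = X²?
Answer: -281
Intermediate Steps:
J(Q, r) = 9 - 4*r (J(Q, r) = -4*r + 3² = -4*r + 9 = 9 - 4*r)
c(a) = 18 - 2*a (c(a) = -2*(a - 9) = -2*(-9 + a) = 18 - 2*a)
c(J(2, 3)) - 305 = (18 - 2*(9 - 4*3)) - 305 = (18 - 2*(9 - 12)) - 305 = (18 - 2*(-3)) - 305 = (18 + 6) - 305 = 24 - 305 = -281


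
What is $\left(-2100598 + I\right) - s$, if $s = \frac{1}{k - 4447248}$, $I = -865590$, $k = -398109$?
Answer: $- \frac{14372239789115}{4845357} \approx -2.9662 \cdot 10^{6}$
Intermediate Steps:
$s = - \frac{1}{4845357}$ ($s = \frac{1}{-398109 - 4447248} = \frac{1}{-4845357} = - \frac{1}{4845357} \approx -2.0638 \cdot 10^{-7}$)
$\left(-2100598 + I\right) - s = \left(-2100598 - 865590\right) - - \frac{1}{4845357} = -2966188 + \frac{1}{4845357} = - \frac{14372239789115}{4845357}$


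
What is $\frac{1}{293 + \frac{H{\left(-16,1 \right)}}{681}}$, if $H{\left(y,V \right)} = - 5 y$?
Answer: $\frac{681}{199613} \approx 0.0034116$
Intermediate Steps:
$\frac{1}{293 + \frac{H{\left(-16,1 \right)}}{681}} = \frac{1}{293 + \frac{\left(-5\right) \left(-16\right)}{681}} = \frac{1}{293 + 80 \cdot \frac{1}{681}} = \frac{1}{293 + \frac{80}{681}} = \frac{1}{\frac{199613}{681}} = \frac{681}{199613}$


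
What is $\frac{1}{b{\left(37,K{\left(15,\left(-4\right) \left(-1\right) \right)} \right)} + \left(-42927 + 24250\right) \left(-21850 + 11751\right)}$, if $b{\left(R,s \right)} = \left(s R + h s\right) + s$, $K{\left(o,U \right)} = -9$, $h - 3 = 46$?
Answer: $\frac{1}{188618240} \approx 5.3017 \cdot 10^{-9}$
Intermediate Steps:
$h = 49$ ($h = 3 + 46 = 49$)
$b{\left(R,s \right)} = 50 s + R s$ ($b{\left(R,s \right)} = \left(s R + 49 s\right) + s = \left(R s + 49 s\right) + s = \left(49 s + R s\right) + s = 50 s + R s$)
$\frac{1}{b{\left(37,K{\left(15,\left(-4\right) \left(-1\right) \right)} \right)} + \left(-42927 + 24250\right) \left(-21850 + 11751\right)} = \frac{1}{- 9 \left(50 + 37\right) + \left(-42927 + 24250\right) \left(-21850 + 11751\right)} = \frac{1}{\left(-9\right) 87 - -188619023} = \frac{1}{-783 + 188619023} = \frac{1}{188618240}$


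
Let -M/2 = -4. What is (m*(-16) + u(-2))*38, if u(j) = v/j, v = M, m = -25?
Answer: 15048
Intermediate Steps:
M = 8 (M = -2*(-4) = 8)
v = 8
u(j) = 8/j
(m*(-16) + u(-2))*38 = (-25*(-16) + 8/(-2))*38 = (400 + 8*(-½))*38 = (400 - 4)*38 = 396*38 = 15048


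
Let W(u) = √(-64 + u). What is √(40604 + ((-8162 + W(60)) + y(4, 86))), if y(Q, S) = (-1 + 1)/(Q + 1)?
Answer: √(32442 + 2*I) ≈ 180.12 + 0.0056*I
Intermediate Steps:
y(Q, S) = 0 (y(Q, S) = 0/(1 + Q) = 0)
√(40604 + ((-8162 + W(60)) + y(4, 86))) = √(40604 + ((-8162 + √(-64 + 60)) + 0)) = √(40604 + ((-8162 + √(-4)) + 0)) = √(40604 + ((-8162 + 2*I) + 0)) = √(40604 + (-8162 + 2*I)) = √(32442 + 2*I)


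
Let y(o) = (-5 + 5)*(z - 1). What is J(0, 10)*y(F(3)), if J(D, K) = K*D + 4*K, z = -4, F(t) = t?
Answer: 0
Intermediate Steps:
J(D, K) = 4*K + D*K (J(D, K) = D*K + 4*K = 4*K + D*K)
y(o) = 0 (y(o) = (-5 + 5)*(-4 - 1) = 0*(-5) = 0)
J(0, 10)*y(F(3)) = (10*(4 + 0))*0 = (10*4)*0 = 40*0 = 0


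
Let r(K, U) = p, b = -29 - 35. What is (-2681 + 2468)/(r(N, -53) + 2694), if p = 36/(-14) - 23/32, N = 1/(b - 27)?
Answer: -672/8489 ≈ -0.079161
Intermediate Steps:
b = -64
N = -1/91 (N = 1/(-64 - 27) = 1/(-91) = -1/91 ≈ -0.010989)
p = -737/224 (p = 36*(-1/14) - 23*1/32 = -18/7 - 23/32 = -737/224 ≈ -3.2902)
r(K, U) = -737/224
(-2681 + 2468)/(r(N, -53) + 2694) = (-2681 + 2468)/(-737/224 + 2694) = -213/602719/224 = -213*224/602719 = -672/8489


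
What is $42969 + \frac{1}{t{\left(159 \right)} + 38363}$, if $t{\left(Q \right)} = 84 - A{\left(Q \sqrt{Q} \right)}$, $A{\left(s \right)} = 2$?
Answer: $\frac{1651943206}{38445} \approx 42969.0$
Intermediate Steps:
$t{\left(Q \right)} = 82$ ($t{\left(Q \right)} = 84 - 2 = 82$)
$42969 + \frac{1}{t{\left(159 \right)} + 38363} = 42969 + \frac{1}{82 + 38363} = 42969 + \frac{1}{38445} = \frac{1651943206}{38445}$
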